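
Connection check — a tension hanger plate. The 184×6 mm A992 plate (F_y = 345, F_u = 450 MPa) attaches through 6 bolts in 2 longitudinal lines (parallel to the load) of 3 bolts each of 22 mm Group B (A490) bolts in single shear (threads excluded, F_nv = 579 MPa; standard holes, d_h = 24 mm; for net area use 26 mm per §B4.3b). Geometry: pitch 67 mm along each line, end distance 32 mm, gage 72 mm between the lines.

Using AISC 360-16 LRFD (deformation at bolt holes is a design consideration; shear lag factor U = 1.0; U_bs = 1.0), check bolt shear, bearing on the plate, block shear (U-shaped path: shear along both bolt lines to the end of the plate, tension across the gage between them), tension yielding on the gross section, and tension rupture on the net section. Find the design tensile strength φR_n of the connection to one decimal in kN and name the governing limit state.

267.3 kN (net-section rupture governs)

Bolt shear: A_b = π(22)²/4 = 380.13 mm². φR_n = 0.75 × 579 × 380.13 × 6 × 1 = 990.4 kN.
Bearing (6 mm plate, F_u = 450 MPa): end bolts L_c = 32 − 24/2 = 20, R_n = min(1.2×20×6×450, 2.4×22×6×450) = 64.8 kN/bolt; interior L_c = 67 − 24 = 43, R_n = 139.32 kN/bolt. φR_n = 0.75 × (2×64.8 + 4×139.32) = 515.2 kN.
Block shear: shear path 2×[32+2×67] = 2×166 mm, A_gv = 1992, A_nv = 2×(166 − 2.5×26)×6 = 1212 mm²; tension across gage: (72 − 1×26)×6 = 276 mm². R_n = min(0.6×450×1212, 0.6×345×1992) + 1.0×450×276 = min(327.24, 412.34) + 124.2 = 451.44 kN. φR_n = 0.75 × 451.44 = 338.6 kN.
Tension yield (gross): A_g = 184×6 = 1104 mm². φR_n = 0.90 × 345 × 1104 = 342.8 kN.
Tension rupture (net): A_n = (184 − 2×26)×6 = 792 mm² (U = 1.0, A_e = A_n). φR_n = 0.75 × 450 × 792 = 267.3 kN.
Governing: min(990.4, 515.2, 338.6, 342.8, 267.3) = 267.3 kN → net-section rupture.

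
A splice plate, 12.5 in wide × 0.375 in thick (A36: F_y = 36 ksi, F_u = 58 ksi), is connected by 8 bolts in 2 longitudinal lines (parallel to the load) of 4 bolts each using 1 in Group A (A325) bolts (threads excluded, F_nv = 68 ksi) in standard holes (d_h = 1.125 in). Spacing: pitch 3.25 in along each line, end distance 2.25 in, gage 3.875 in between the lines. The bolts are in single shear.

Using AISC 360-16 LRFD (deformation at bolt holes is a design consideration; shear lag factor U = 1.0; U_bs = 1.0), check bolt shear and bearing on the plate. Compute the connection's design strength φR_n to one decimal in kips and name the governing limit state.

Bolt shear: A_b = π(1)²/4 = 0.7854 in². φR_n = 0.75 × 68 × 0.7854 × 8 × 1 = 320.4 kips.
Bearing (0.375 in plate, F_u = 58 ksi): end bolts L_c = 2.25 − 1.125/2 = 1.6875, R_n = min(1.2×1.6875×0.375×58, 2.4×1×0.375×58) = 44.044 kips/bolt; interior L_c = 3.25 − 1.125 = 2.125, R_n = 52.2 kips/bolt. φR_n = 0.75 × (2×44.044 + 6×52.2) = 301.0 kips.
Governing: min(320.4, 301.0) = 301.0 kips → bearing.

301.0 kips (bearing governs)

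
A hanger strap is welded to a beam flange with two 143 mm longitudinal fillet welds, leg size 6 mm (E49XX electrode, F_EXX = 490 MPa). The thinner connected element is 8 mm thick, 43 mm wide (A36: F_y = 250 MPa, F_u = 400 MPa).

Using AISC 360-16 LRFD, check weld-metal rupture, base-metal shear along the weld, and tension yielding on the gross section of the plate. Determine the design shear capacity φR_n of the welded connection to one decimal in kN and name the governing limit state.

Weld metal: throat = 0.707×6 = 4.242 mm, L = 2×143 = 286 mm. φR_n = 0.75 × 0.6 × 490 × 4.242 × 286 = 267.5 kN.
Base metal shear (8 mm plate): yield φR_n = 1.0×0.6×250×8×286 = 343.2 kN; rupture φR_n = 0.75×0.6×400×8×286 = 411.8 kN; take 343.2 kN (yield).
Tension yield (gross): A_g = 43×8 = 344 mm². φR_n = 0.90 × 250 × 344 = 77.4 kN.
Governing: min(267.5, 343.2, 77.4) = 77.4 kN → gross-section yield.

77.4 kN (gross-section yield governs)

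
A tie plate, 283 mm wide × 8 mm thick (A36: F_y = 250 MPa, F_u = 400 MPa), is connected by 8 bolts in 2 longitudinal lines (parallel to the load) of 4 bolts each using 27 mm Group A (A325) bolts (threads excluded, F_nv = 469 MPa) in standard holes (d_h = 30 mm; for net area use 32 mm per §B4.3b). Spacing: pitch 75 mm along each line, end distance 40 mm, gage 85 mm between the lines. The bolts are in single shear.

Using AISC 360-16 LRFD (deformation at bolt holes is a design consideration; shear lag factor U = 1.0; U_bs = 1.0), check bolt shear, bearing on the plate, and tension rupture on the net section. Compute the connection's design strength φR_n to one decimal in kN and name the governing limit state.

525.6 kN (net-section rupture governs)

Bolt shear: A_b = π(27)²/4 = 572.56 mm². φR_n = 0.75 × 469 × 572.56 × 8 × 1 = 1611.2 kN.
Bearing (8 mm plate, F_u = 400 MPa): end bolts L_c = 40 − 30/2 = 25, R_n = min(1.2×25×8×400, 2.4×27×8×400) = 96 kN/bolt; interior L_c = 75 − 30 = 45, R_n = 172.8 kN/bolt. φR_n = 0.75 × (2×96 + 6×172.8) = 921.6 kN.
Tension rupture (net): A_n = (283 − 2×32)×8 = 1752 mm² (U = 1.0, A_e = A_n). φR_n = 0.75 × 400 × 1752 = 525.6 kN.
Governing: min(1611.2, 921.6, 525.6) = 525.6 kN → net-section rupture.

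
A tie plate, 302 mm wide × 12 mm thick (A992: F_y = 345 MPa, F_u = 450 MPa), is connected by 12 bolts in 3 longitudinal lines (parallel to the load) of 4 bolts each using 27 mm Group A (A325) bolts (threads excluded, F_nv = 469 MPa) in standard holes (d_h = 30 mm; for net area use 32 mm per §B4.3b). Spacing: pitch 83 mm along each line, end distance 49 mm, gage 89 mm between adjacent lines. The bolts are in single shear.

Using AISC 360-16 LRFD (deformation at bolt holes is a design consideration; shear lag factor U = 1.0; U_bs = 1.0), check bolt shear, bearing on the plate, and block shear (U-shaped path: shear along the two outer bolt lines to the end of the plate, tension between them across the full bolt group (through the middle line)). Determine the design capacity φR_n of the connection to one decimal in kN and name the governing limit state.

1365.7 kN (block shear governs)

Bolt shear: A_b = π(27)²/4 = 572.56 mm². φR_n = 0.75 × 469 × 572.56 × 12 × 1 = 2416.8 kN.
Bearing (12 mm plate, F_u = 450 MPa): end bolts L_c = 49 − 30/2 = 34, R_n = min(1.2×34×12×450, 2.4×27×12×450) = 220.32 kN/bolt; interior L_c = 83 − 30 = 53, R_n = 343.44 kN/bolt. φR_n = 0.75 × (3×220.32 + 9×343.44) = 2813.9 kN.
Block shear: shear path 2×[49+3×83] = 2×298 mm, A_gv = 7152, A_nv = 2×(298 − 3.5×32)×12 = 4464 mm²; tension across gage: (178 − 2×32)×12 = 1368 mm². R_n = min(0.6×450×4464, 0.6×345×7152) + 1.0×450×1368 = min(1205.3, 1480.5) + 615.6 = 1820.9 kN. φR_n = 0.75 × 1820.9 = 1365.7 kN.
Governing: min(2416.8, 2813.9, 1365.7) = 1365.7 kN → block shear.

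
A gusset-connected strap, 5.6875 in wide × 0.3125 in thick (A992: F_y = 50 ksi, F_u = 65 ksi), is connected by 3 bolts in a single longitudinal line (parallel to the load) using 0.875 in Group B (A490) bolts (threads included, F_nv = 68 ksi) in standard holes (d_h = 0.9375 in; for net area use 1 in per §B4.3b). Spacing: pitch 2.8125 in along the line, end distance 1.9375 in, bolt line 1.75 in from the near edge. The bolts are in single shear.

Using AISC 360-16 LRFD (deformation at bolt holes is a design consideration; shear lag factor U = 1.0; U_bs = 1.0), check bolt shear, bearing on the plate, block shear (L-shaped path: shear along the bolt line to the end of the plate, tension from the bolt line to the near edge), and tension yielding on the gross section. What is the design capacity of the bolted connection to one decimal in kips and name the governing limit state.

65.3 kips (block shear governs)

Bolt shear: A_b = π(0.875)²/4 = 0.60132 in². φR_n = 0.75 × 68 × 0.60132 × 3 × 1 = 92.0 kips.
Bearing (0.3125 in plate, F_u = 65 ksi): end bolts L_c = 1.9375 − 0.9375/2 = 1.46875, R_n = min(1.2×1.46875×0.3125×65, 2.4×0.875×0.3125×65) = 35.801 kips/bolt; interior L_c = 2.8125 − 0.9375 = 1.875, R_n = 42.656 kips/bolt. φR_n = 0.75 × (1×35.801 + 2×42.656) = 90.8 kips.
Block shear: shear path 1×[1.9375+2×2.8125] = 1×7.5625 in, A_gv = 2.3633, A_nv = 1×(7.5625 − 2.5×1)×0.3125 = 1.582 in²; tension to near edge: (1.75 − 0.5×1)×0.3125 = 0.39063 in². R_n = min(0.6×65×1.582, 0.6×50×2.3633) + 1.0×65×0.39063 = min(61.698, 70.899) + 25.391 = 87.089 kips. φR_n = 0.75 × 87.089 = 65.3 kips.
Tension yield (gross): A_g = 5.6875×0.3125 = 1.7773 in². φR_n = 0.90 × 50 × 1.7773 = 80.0 kips.
Governing: min(92.0, 90.8, 65.3, 80.0) = 65.3 kips → block shear.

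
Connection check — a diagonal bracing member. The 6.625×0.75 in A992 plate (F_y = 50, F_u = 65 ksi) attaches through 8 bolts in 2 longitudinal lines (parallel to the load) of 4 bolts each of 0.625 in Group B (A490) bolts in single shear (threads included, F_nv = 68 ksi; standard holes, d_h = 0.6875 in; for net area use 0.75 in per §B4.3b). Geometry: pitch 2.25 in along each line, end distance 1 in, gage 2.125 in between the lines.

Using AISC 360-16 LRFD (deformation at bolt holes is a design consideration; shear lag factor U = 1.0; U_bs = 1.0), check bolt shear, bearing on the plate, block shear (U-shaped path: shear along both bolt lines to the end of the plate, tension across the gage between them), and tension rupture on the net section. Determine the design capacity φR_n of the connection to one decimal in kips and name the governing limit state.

Bolt shear: A_b = π(0.625)²/4 = 0.3068 in². φR_n = 0.75 × 68 × 0.3068 × 8 × 1 = 125.2 kips.
Bearing (0.75 in plate, F_u = 65 ksi): end bolts L_c = 1 − 0.6875/2 = 0.65625, R_n = min(1.2×0.65625×0.75×65, 2.4×0.625×0.75×65) = 38.391 kips/bolt; interior L_c = 2.25 − 0.6875 = 1.5625, R_n = 73.125 kips/bolt. φR_n = 0.75 × (2×38.391 + 6×73.125) = 386.6 kips.
Block shear: shear path 2×[1+3×2.25] = 2×7.75 in, A_gv = 11.625, A_nv = 2×(7.75 − 3.5×0.75)×0.75 = 7.6875 in²; tension across gage: (2.125 − 1×0.75)×0.75 = 1.0313 in². R_n = min(0.6×65×7.6875, 0.6×50×11.625) + 1.0×65×1.0313 = min(299.81, 348.75) + 67.035 = 366.85 kips. φR_n = 0.75 × 366.85 = 275.1 kips.
Tension rupture (net): A_n = (6.625 − 2×0.75)×0.75 = 3.8438 in² (U = 1.0, A_e = A_n). φR_n = 0.75 × 65 × 3.8438 = 187.4 kips.
Governing: min(125.2, 386.6, 275.1, 187.4) = 125.2 kips → bolt shear.

125.2 kips (bolt shear governs)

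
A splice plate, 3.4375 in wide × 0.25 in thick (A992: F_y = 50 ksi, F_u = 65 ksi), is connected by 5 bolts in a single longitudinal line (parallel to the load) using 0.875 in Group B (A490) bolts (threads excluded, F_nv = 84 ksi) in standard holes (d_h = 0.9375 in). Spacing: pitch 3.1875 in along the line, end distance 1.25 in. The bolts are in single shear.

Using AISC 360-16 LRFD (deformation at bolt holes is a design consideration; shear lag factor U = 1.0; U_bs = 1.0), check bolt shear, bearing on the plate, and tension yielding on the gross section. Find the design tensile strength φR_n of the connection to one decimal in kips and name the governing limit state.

Bolt shear: A_b = π(0.875)²/4 = 0.60132 in². φR_n = 0.75 × 84 × 0.60132 × 5 × 1 = 189.4 kips.
Bearing (0.25 in plate, F_u = 65 ksi): end bolts L_c = 1.25 − 0.9375/2 = 0.78125, R_n = min(1.2×0.78125×0.25×65, 2.4×0.875×0.25×65) = 15.234 kips/bolt; interior L_c = 3.1875 − 0.9375 = 2.25, R_n = 34.125 kips/bolt. φR_n = 0.75 × (1×15.234 + 4×34.125) = 113.8 kips.
Tension yield (gross): A_g = 3.4375×0.25 = 0.85938 in². φR_n = 0.90 × 50 × 0.85938 = 38.7 kips.
Governing: min(189.4, 113.8, 38.7) = 38.7 kips → gross-section yield.

38.7 kips (gross-section yield governs)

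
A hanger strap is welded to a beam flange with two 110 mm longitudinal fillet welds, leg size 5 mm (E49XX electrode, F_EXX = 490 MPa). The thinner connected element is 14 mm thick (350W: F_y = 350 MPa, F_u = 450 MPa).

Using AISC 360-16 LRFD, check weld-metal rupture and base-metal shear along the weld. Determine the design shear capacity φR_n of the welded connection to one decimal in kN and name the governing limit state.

Weld metal: throat = 0.707×5 = 3.535 mm, L = 2×110 = 220 mm. φR_n = 0.75 × 0.6 × 490 × 3.535 × 220 = 171.5 kN.
Base metal shear (14 mm plate): yield φR_n = 1.0×0.6×350×14×220 = 646.8 kN; rupture φR_n = 0.75×0.6×450×14×220 = 623.7 kN; take 623.7 kN (rupture).
Governing: min(171.5, 623.7) = 171.5 kN → weld metal.

171.5 kN (weld metal governs)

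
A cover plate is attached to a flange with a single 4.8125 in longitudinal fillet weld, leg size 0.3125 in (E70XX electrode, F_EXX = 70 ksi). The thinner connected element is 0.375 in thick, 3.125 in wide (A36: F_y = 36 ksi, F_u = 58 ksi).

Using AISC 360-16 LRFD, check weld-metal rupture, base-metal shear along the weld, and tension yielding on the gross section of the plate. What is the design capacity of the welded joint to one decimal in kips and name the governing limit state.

33.5 kips (weld metal governs)

Weld metal: throat = 0.707×0.3125 = 0.22094 in, L = 4.8125 in. φR_n = 0.75 × 0.6 × 70 × 0.22094 × 4.8125 = 33.5 kips.
Base metal shear (0.375 in plate): yield φR_n = 1.0×0.6×36×0.375×4.8125 = 39.0 kips; rupture φR_n = 0.75×0.6×58×0.375×4.8125 = 47.1 kips; take 39.0 kips (yield).
Tension yield (gross): A_g = 3.125×0.375 = 1.1719 in². φR_n = 0.90 × 36 × 1.1719 = 38.0 kips.
Governing: min(33.5, 39.0, 38.0) = 33.5 kips → weld metal.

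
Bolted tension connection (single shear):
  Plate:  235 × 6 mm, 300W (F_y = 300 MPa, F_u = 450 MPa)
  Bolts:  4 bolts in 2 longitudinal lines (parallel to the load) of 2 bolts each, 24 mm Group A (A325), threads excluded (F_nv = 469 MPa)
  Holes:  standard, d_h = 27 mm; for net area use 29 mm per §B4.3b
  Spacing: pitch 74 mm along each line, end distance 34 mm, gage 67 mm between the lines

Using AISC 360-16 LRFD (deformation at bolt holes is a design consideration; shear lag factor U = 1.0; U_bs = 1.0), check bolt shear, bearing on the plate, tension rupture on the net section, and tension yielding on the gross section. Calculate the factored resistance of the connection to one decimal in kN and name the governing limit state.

328.1 kN (bearing governs)

Bolt shear: A_b = π(24)²/4 = 452.39 mm². φR_n = 0.75 × 469 × 452.39 × 4 × 1 = 636.5 kN.
Bearing (6 mm plate, F_u = 450 MPa): end bolts L_c = 34 − 27/2 = 20.5, R_n = min(1.2×20.5×6×450, 2.4×24×6×450) = 66.42 kN/bolt; interior L_c = 74 − 27 = 47, R_n = 152.28 kN/bolt. φR_n = 0.75 × (2×66.42 + 2×152.28) = 328.1 kN.
Tension rupture (net): A_n = (235 − 2×29)×6 = 1062 mm² (U = 1.0, A_e = A_n). φR_n = 0.75 × 450 × 1062 = 358.4 kN.
Tension yield (gross): A_g = 235×6 = 1410 mm². φR_n = 0.90 × 300 × 1410 = 380.7 kN.
Governing: min(636.5, 328.1, 358.4, 380.7) = 328.1 kN → bearing.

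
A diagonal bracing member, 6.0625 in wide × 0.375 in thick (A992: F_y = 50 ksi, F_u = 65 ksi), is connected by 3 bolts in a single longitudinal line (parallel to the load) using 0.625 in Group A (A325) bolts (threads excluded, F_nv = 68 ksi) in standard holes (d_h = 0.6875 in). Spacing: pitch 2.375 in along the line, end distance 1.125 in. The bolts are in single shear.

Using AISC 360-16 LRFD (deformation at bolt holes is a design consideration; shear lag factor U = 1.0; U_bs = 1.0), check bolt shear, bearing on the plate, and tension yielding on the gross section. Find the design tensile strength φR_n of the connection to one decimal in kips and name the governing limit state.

Bolt shear: A_b = π(0.625)²/4 = 0.3068 in². φR_n = 0.75 × 68 × 0.3068 × 3 × 1 = 46.9 kips.
Bearing (0.375 in plate, F_u = 65 ksi): end bolts L_c = 1.125 − 0.6875/2 = 0.78125, R_n = min(1.2×0.78125×0.375×65, 2.4×0.625×0.375×65) = 22.852 kips/bolt; interior L_c = 2.375 − 0.6875 = 1.6875, R_n = 36.563 kips/bolt. φR_n = 0.75 × (1×22.852 + 2×36.563) = 72.0 kips.
Tension yield (gross): A_g = 6.0625×0.375 = 2.2734 in². φR_n = 0.90 × 50 × 2.2734 = 102.3 kips.
Governing: min(46.9, 72.0, 102.3) = 46.9 kips → bolt shear.

46.9 kips (bolt shear governs)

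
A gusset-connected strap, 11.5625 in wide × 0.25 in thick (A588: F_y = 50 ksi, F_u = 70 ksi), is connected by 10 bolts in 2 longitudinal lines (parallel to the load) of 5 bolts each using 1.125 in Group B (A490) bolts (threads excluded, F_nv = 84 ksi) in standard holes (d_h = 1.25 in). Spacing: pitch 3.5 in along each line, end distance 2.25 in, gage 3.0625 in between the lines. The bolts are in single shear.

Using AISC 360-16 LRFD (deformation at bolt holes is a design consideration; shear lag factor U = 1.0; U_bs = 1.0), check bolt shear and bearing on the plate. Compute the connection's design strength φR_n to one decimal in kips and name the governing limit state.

334.7 kips (bearing governs)

Bolt shear: A_b = π(1.125)²/4 = 0.99402 in². φR_n = 0.75 × 84 × 0.99402 × 10 × 1 = 626.2 kips.
Bearing (0.25 in plate, F_u = 70 ksi): end bolts L_c = 2.25 − 1.25/2 = 1.625, R_n = min(1.2×1.625×0.25×70, 2.4×1.125×0.25×70) = 34.125 kips/bolt; interior L_c = 3.5 − 1.25 = 2.25, R_n = 47.25 kips/bolt. φR_n = 0.75 × (2×34.125 + 8×47.25) = 334.7 kips.
Governing: min(626.2, 334.7) = 334.7 kips → bearing.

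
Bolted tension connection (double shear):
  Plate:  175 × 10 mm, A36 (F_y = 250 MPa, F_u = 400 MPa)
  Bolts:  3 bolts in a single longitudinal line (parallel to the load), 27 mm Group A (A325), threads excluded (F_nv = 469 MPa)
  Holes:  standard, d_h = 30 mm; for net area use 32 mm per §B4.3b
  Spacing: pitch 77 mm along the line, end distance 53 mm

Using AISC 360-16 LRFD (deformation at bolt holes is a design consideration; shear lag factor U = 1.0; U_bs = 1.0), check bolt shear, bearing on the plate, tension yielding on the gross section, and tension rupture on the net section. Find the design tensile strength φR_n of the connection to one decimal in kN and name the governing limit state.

393.8 kN (gross-section yield governs)

Bolt shear: A_b = π(27)²/4 = 572.56 mm². φR_n = 0.75 × 469 × 572.56 × 3 × 2 = 1208.4 kN.
Bearing (10 mm plate, F_u = 400 MPa): end bolts L_c = 53 − 30/2 = 38, R_n = min(1.2×38×10×400, 2.4×27×10×400) = 182.4 kN/bolt; interior L_c = 77 − 30 = 47, R_n = 225.6 kN/bolt. φR_n = 0.75 × (1×182.4 + 2×225.6) = 475.2 kN.
Tension yield (gross): A_g = 175×10 = 1750 mm². φR_n = 0.90 × 250 × 1750 = 393.8 kN.
Tension rupture (net): A_n = (175 − 1×32)×10 = 1430 mm² (U = 1.0, A_e = A_n). φR_n = 0.75 × 400 × 1430 = 429.0 kN.
Governing: min(1208.4, 475.2, 393.8, 429.0) = 393.8 kN → gross-section yield.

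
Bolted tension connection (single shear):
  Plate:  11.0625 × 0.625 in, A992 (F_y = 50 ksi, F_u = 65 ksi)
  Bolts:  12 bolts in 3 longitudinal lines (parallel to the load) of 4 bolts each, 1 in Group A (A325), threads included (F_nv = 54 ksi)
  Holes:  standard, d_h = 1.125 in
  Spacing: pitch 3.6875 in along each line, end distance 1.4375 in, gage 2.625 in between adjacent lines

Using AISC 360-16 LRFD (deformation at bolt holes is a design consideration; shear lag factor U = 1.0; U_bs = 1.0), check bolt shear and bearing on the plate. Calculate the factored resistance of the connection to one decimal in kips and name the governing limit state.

Bolt shear: A_b = π(1)²/4 = 0.7854 in². φR_n = 0.75 × 54 × 0.7854 × 12 × 1 = 381.7 kips.
Bearing (0.625 in plate, F_u = 65 ksi): end bolts L_c = 1.4375 − 1.125/2 = 0.875, R_n = min(1.2×0.875×0.625×65, 2.4×1×0.625×65) = 42.656 kips/bolt; interior L_c = 3.6875 − 1.125 = 2.5625, R_n = 97.5 kips/bolt. φR_n = 0.75 × (3×42.656 + 9×97.5) = 754.1 kips.
Governing: min(381.7, 754.1) = 381.7 kips → bolt shear.

381.7 kips (bolt shear governs)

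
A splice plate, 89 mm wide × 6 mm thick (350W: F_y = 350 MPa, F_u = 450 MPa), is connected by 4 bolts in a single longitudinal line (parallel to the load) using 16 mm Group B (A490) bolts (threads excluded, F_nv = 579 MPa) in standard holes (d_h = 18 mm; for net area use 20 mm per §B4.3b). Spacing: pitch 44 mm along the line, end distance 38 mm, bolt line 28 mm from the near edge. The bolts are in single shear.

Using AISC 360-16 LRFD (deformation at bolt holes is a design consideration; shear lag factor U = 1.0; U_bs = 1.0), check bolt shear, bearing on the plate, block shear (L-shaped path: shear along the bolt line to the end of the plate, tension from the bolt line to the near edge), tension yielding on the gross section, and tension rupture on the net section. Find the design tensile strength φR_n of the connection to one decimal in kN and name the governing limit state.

Bolt shear: A_b = π(16)²/4 = 201.06 mm². φR_n = 0.75 × 579 × 201.06 × 4 × 1 = 349.2 kN.
Bearing (6 mm plate, F_u = 450 MPa): end bolts L_c = 38 − 18/2 = 29, R_n = min(1.2×29×6×450, 2.4×16×6×450) = 93.96 kN/bolt; interior L_c = 44 − 18 = 26, R_n = 84.24 kN/bolt. φR_n = 0.75 × (1×93.96 + 3×84.24) = 260.0 kN.
Block shear: shear path 1×[38+3×44] = 1×170 mm, A_gv = 1020, A_nv = 1×(170 − 3.5×20)×6 = 600 mm²; tension to near edge: (28 − 0.5×20)×6 = 108 mm². R_n = min(0.6×450×600, 0.6×350×1020) + 1.0×450×108 = min(162, 214.2) + 48.6 = 210.6 kN. φR_n = 0.75 × 210.6 = 158.0 kN.
Tension yield (gross): A_g = 89×6 = 534 mm². φR_n = 0.90 × 350 × 534 = 168.2 kN.
Tension rupture (net): A_n = (89 − 1×20)×6 = 414 mm² (U = 1.0, A_e = A_n). φR_n = 0.75 × 450 × 414 = 139.7 kN.
Governing: min(349.2, 260.0, 158.0, 168.2, 139.7) = 139.7 kN → net-section rupture.

139.7 kN (net-section rupture governs)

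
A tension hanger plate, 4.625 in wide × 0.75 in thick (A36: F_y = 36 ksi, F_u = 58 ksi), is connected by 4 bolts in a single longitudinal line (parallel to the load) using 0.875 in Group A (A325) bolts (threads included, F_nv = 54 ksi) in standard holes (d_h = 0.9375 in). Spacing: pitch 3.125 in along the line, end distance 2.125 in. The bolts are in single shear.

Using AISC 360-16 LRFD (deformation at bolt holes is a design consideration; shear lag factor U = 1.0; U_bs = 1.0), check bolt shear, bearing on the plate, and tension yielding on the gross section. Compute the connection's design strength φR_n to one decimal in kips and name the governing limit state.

97.4 kips (bolt shear governs)

Bolt shear: A_b = π(0.875)²/4 = 0.60132 in². φR_n = 0.75 × 54 × 0.60132 × 4 × 1 = 97.4 kips.
Bearing (0.75 in plate, F_u = 58 ksi): end bolts L_c = 2.125 − 0.9375/2 = 1.65625, R_n = min(1.2×1.65625×0.75×58, 2.4×0.875×0.75×58) = 86.456 kips/bolt; interior L_c = 3.125 − 0.9375 = 2.1875, R_n = 91.35 kips/bolt. φR_n = 0.75 × (1×86.456 + 3×91.35) = 270.4 kips.
Tension yield (gross): A_g = 4.625×0.75 = 3.4688 in². φR_n = 0.90 × 36 × 3.4688 = 112.4 kips.
Governing: min(97.4, 270.4, 112.4) = 97.4 kips → bolt shear.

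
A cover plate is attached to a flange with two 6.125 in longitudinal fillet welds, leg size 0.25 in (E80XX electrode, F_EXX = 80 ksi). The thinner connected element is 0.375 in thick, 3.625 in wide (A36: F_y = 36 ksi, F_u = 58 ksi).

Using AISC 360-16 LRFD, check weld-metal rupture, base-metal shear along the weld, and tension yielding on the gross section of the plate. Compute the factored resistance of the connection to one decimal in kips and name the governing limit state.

Weld metal: throat = 0.707×0.25 = 0.17675 in, L = 2×6.125 = 12.25 in. φR_n = 0.75 × 0.6 × 80 × 0.17675 × 12.25 = 77.9 kips.
Base metal shear (0.375 in plate): yield φR_n = 1.0×0.6×36×0.375×12.25 = 99.2 kips; rupture φR_n = 0.75×0.6×58×0.375×12.25 = 119.9 kips; take 99.2 kips (yield).
Tension yield (gross): A_g = 3.625×0.375 = 1.3594 in². φR_n = 0.90 × 36 × 1.3594 = 44.0 kips.
Governing: min(77.9, 99.2, 44.0) = 44.0 kips → gross-section yield.

44.0 kips (gross-section yield governs)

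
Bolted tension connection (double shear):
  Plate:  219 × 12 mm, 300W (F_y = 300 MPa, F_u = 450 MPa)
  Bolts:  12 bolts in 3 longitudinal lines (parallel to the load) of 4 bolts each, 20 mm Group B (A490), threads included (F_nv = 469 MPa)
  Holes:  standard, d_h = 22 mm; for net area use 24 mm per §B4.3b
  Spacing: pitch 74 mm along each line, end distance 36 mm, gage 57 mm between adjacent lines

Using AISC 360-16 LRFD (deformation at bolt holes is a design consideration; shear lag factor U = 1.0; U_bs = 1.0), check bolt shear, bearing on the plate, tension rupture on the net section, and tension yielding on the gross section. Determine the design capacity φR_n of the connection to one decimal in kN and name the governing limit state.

595.4 kN (net-section rupture governs)

Bolt shear: A_b = π(20)²/4 = 314.16 mm². φR_n = 0.75 × 469 × 314.16 × 12 × 2 = 2652.1 kN.
Bearing (12 mm plate, F_u = 450 MPa): end bolts L_c = 36 − 22/2 = 25, R_n = min(1.2×25×12×450, 2.4×20×12×450) = 162 kN/bolt; interior L_c = 74 − 22 = 52, R_n = 259.2 kN/bolt. φR_n = 0.75 × (3×162 + 9×259.2) = 2114.1 kN.
Tension rupture (net): A_n = (219 − 3×24)×12 = 1764 mm² (U = 1.0, A_e = A_n). φR_n = 0.75 × 450 × 1764 = 595.4 kN.
Tension yield (gross): A_g = 219×12 = 2628 mm². φR_n = 0.90 × 300 × 2628 = 709.6 kN.
Governing: min(2652.1, 2114.1, 595.4, 709.6) = 595.4 kN → net-section rupture.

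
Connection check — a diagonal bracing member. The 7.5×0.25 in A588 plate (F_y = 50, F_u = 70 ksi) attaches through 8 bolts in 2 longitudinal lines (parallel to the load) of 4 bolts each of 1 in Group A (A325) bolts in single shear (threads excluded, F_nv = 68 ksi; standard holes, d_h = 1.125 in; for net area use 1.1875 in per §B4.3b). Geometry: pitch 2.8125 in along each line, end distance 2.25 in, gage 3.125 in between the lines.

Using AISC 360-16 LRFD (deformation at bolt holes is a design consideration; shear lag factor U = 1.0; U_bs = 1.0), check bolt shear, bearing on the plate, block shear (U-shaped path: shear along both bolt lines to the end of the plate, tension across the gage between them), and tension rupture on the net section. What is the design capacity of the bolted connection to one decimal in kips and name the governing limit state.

Bolt shear: A_b = π(1)²/4 = 0.7854 in². φR_n = 0.75 × 68 × 0.7854 × 8 × 1 = 320.4 kips.
Bearing (0.25 in plate, F_u = 70 ksi): end bolts L_c = 2.25 − 1.125/2 = 1.6875, R_n = min(1.2×1.6875×0.25×70, 2.4×1×0.25×70) = 35.438 kips/bolt; interior L_c = 2.8125 − 1.125 = 1.6875, R_n = 35.438 kips/bolt. φR_n = 0.75 × (2×35.438 + 6×35.438) = 212.6 kips.
Block shear: shear path 2×[2.25+3×2.8125] = 2×10.6875 in, A_gv = 5.3438, A_nv = 2×(10.6875 − 3.5×1.1875)×0.25 = 3.2656 in²; tension across gage: (3.125 − 1×1.1875)×0.25 = 0.48438 in². R_n = min(0.6×70×3.2656, 0.6×50×5.3438) + 1.0×70×0.48438 = min(137.16, 160.31) + 33.907 = 171.07 kips. φR_n = 0.75 × 171.07 = 128.3 kips.
Tension rupture (net): A_n = (7.5 − 2×1.1875)×0.25 = 1.2813 in² (U = 1.0, A_e = A_n). φR_n = 0.75 × 70 × 1.2813 = 67.3 kips.
Governing: min(320.4, 212.6, 128.3, 67.3) = 67.3 kips → net-section rupture.

67.3 kips (net-section rupture governs)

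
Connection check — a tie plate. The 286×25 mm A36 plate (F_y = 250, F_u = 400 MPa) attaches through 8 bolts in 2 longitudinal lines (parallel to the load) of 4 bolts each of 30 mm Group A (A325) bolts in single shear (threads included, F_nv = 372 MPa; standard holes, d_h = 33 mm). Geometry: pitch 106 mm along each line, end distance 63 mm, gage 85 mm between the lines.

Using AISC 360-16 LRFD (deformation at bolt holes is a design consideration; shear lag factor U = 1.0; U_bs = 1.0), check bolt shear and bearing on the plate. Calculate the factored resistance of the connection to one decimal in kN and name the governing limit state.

Bolt shear: A_b = π(30)²/4 = 706.86 mm². φR_n = 0.75 × 372 × 706.86 × 8 × 1 = 1577.7 kN.
Bearing (25 mm plate, F_u = 400 MPa): end bolts L_c = 63 − 33/2 = 46.5, R_n = min(1.2×46.5×25×400, 2.4×30×25×400) = 558 kN/bolt; interior L_c = 106 − 33 = 73, R_n = 720 kN/bolt. φR_n = 0.75 × (2×558 + 6×720) = 4077.0 kN.
Governing: min(1577.7, 4077.0) = 1577.7 kN → bolt shear.

1577.7 kN (bolt shear governs)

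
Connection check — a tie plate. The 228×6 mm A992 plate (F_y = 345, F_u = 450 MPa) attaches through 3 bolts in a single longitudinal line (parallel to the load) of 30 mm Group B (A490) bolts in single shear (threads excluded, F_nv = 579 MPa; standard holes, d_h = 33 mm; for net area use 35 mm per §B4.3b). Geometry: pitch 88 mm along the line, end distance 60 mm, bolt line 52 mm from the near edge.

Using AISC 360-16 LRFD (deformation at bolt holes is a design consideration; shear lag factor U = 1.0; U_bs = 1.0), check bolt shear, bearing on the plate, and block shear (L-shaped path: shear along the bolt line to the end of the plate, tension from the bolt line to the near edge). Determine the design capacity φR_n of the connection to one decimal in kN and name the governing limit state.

Bolt shear: A_b = π(30)²/4 = 706.86 mm². φR_n = 0.75 × 579 × 706.86 × 3 × 1 = 920.9 kN.
Bearing (6 mm plate, F_u = 450 MPa): end bolts L_c = 60 − 33/2 = 43.5, R_n = min(1.2×43.5×6×450, 2.4×30×6×450) = 140.94 kN/bolt; interior L_c = 88 − 33 = 55, R_n = 178.2 kN/bolt. φR_n = 0.75 × (1×140.94 + 2×178.2) = 373.0 kN.
Block shear: shear path 1×[60+2×88] = 1×236 mm, A_gv = 1416, A_nv = 1×(236 − 2.5×35)×6 = 891 mm²; tension to near edge: (52 − 0.5×35)×6 = 207 mm². R_n = min(0.6×450×891, 0.6×345×1416) + 1.0×450×207 = min(240.57, 293.11) + 93.15 = 333.72 kN. φR_n = 0.75 × 333.72 = 250.3 kN.
Governing: min(920.9, 373.0, 250.3) = 250.3 kN → block shear.

250.3 kN (block shear governs)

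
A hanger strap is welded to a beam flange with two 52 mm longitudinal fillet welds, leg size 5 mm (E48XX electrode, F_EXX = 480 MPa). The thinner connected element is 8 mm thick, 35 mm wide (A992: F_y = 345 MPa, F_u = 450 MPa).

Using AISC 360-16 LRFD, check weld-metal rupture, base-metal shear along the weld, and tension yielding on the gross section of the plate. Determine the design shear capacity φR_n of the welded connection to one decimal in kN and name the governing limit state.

Weld metal: throat = 0.707×5 = 3.535 mm, L = 2×52 = 104 mm. φR_n = 0.75 × 0.6 × 480 × 3.535 × 104 = 79.4 kN.
Base metal shear (8 mm plate): yield φR_n = 1.0×0.6×345×8×104 = 172.2 kN; rupture φR_n = 0.75×0.6×450×8×104 = 168.5 kN; take 168.5 kN (rupture).
Tension yield (gross): A_g = 35×8 = 280 mm². φR_n = 0.90 × 345 × 280 = 86.9 kN.
Governing: min(79.4, 168.5, 86.9) = 79.4 kN → weld metal.

79.4 kN (weld metal governs)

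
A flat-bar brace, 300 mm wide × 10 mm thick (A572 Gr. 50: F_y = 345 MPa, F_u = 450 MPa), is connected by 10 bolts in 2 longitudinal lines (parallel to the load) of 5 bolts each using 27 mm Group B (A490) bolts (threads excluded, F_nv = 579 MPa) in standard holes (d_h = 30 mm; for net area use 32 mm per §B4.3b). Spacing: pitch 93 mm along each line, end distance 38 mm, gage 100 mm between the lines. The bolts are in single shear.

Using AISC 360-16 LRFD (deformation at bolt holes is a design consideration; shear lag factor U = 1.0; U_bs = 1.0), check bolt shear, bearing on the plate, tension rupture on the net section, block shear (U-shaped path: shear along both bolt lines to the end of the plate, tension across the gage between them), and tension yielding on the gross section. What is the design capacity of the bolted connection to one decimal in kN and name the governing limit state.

796.5 kN (net-section rupture governs)

Bolt shear: A_b = π(27)²/4 = 572.56 mm². φR_n = 0.75 × 579 × 572.56 × 10 × 1 = 2486.3 kN.
Bearing (10 mm plate, F_u = 450 MPa): end bolts L_c = 38 − 30/2 = 23, R_n = min(1.2×23×10×450, 2.4×27×10×450) = 124.2 kN/bolt; interior L_c = 93 − 30 = 63, R_n = 291.6 kN/bolt. φR_n = 0.75 × (2×124.2 + 8×291.6) = 1935.9 kN.
Tension rupture (net): A_n = (300 − 2×32)×10 = 2360 mm² (U = 1.0, A_e = A_n). φR_n = 0.75 × 450 × 2360 = 796.5 kN.
Block shear: shear path 2×[38+4×93] = 2×410 mm, A_gv = 8200, A_nv = 2×(410 − 4.5×32)×10 = 5320 mm²; tension across gage: (100 − 1×32)×10 = 680 mm². R_n = min(0.6×450×5320, 0.6×345×8200) + 1.0×450×680 = min(1436.4, 1697.4) + 306 = 1742.4 kN. φR_n = 0.75 × 1742.4 = 1306.8 kN.
Tension yield (gross): A_g = 300×10 = 3000 mm². φR_n = 0.90 × 345 × 3000 = 931.5 kN.
Governing: min(2486.3, 1935.9, 796.5, 1306.8, 931.5) = 796.5 kN → net-section rupture.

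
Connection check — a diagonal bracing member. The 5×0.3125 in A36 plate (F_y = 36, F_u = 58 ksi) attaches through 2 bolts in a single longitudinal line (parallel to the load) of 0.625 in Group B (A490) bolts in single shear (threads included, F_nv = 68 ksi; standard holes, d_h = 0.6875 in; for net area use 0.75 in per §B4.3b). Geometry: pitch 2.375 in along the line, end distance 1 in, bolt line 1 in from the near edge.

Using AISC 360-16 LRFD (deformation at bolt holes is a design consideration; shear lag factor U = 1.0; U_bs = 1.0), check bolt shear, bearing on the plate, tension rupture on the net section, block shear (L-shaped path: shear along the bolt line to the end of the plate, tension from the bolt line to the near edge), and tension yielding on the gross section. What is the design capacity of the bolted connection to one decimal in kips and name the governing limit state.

25.6 kips (block shear governs)

Bolt shear: A_b = π(0.625)²/4 = 0.3068 in². φR_n = 0.75 × 68 × 0.3068 × 2 × 1 = 31.3 kips.
Bearing (0.3125 in plate, F_u = 58 ksi): end bolts L_c = 1 − 0.6875/2 = 0.65625, R_n = min(1.2×0.65625×0.3125×58, 2.4×0.625×0.3125×58) = 14.273 kips/bolt; interior L_c = 2.375 − 0.6875 = 1.6875, R_n = 27.188 kips/bolt. φR_n = 0.75 × (1×14.273 + 1×27.188) = 31.1 kips.
Tension rupture (net): A_n = (5 − 1×0.75)×0.3125 = 1.3281 in² (U = 1.0, A_e = A_n). φR_n = 0.75 × 58 × 1.3281 = 57.8 kips.
Block shear: shear path 1×[1+1×2.375] = 1×3.375 in, A_gv = 1.0547, A_nv = 1×(3.375 − 1.5×0.75)×0.3125 = 0.70313 in²; tension to near edge: (1 − 0.5×0.75)×0.3125 = 0.19531 in². R_n = min(0.6×58×0.70313, 0.6×36×1.0547) + 1.0×58×0.19531 = min(24.469, 22.782) + 11.328 = 34.11 kips. φR_n = 0.75 × 34.11 = 25.6 kips.
Tension yield (gross): A_g = 5×0.3125 = 1.5625 in². φR_n = 0.90 × 36 × 1.5625 = 50.6 kips.
Governing: min(31.3, 31.1, 57.8, 25.6, 50.6) = 25.6 kips → block shear.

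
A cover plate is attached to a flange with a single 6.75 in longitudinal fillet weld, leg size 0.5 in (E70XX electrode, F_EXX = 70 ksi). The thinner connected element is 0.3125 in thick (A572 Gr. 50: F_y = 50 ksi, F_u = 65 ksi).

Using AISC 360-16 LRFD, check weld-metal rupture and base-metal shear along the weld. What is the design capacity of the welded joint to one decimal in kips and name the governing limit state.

61.7 kips (base-metal shear governs)

Weld metal: throat = 0.707×0.5 = 0.3535 in, L = 6.75 in. φR_n = 0.75 × 0.6 × 70 × 0.3535 × 6.75 = 75.2 kips.
Base metal shear (0.3125 in plate): yield φR_n = 1.0×0.6×50×0.3125×6.75 = 63.3 kips; rupture φR_n = 0.75×0.6×65×0.3125×6.75 = 61.7 kips; take 61.7 kips (rupture).
Governing: min(75.2, 61.7) = 61.7 kips → base-metal shear.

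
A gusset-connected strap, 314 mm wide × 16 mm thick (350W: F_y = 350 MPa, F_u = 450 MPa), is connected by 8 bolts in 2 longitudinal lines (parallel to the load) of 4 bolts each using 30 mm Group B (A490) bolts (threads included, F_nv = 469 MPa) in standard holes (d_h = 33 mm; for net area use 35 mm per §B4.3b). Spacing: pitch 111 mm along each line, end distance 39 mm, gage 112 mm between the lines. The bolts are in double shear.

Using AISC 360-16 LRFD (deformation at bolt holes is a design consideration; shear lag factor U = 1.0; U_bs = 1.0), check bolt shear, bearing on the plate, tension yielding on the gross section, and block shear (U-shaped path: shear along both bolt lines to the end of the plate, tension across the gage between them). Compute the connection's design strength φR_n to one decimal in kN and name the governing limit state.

Bolt shear: A_b = π(30)²/4 = 706.86 mm². φR_n = 0.75 × 469 × 706.86 × 8 × 2 = 3978.2 kN.
Bearing (16 mm plate, F_u = 450 MPa): end bolts L_c = 39 − 33/2 = 22.5, R_n = min(1.2×22.5×16×450, 2.4×30×16×450) = 194.4 kN/bolt; interior L_c = 111 − 33 = 78, R_n = 518.4 kN/bolt. φR_n = 0.75 × (2×194.4 + 6×518.4) = 2624.4 kN.
Tension yield (gross): A_g = 314×16 = 5024 mm². φR_n = 0.90 × 350 × 5024 = 1582.6 kN.
Block shear: shear path 2×[39+3×111] = 2×372 mm, A_gv = 11904, A_nv = 2×(372 − 3.5×35)×16 = 7984 mm²; tension across gage: (112 − 1×35)×16 = 1232 mm². R_n = min(0.6×450×7984, 0.6×350×11904) + 1.0×450×1232 = min(2155.7, 2499.8) + 554.4 = 2710.1 kN. φR_n = 0.75 × 2710.1 = 2032.6 kN.
Governing: min(3978.2, 2624.4, 1582.6, 2032.6) = 1582.6 kN → gross-section yield.

1582.6 kN (gross-section yield governs)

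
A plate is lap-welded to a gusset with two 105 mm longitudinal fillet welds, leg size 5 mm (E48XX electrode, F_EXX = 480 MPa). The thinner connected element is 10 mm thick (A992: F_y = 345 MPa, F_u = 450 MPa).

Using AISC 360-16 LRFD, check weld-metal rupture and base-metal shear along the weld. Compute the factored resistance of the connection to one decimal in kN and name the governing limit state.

Weld metal: throat = 0.707×5 = 3.535 mm, L = 2×105 = 210 mm. φR_n = 0.75 × 0.6 × 480 × 3.535 × 210 = 160.3 kN.
Base metal shear (10 mm plate): yield φR_n = 1.0×0.6×345×10×210 = 434.7 kN; rupture φR_n = 0.75×0.6×450×10×210 = 425.3 kN; take 425.3 kN (rupture).
Governing: min(160.3, 425.3) = 160.3 kN → weld metal.

160.3 kN (weld metal governs)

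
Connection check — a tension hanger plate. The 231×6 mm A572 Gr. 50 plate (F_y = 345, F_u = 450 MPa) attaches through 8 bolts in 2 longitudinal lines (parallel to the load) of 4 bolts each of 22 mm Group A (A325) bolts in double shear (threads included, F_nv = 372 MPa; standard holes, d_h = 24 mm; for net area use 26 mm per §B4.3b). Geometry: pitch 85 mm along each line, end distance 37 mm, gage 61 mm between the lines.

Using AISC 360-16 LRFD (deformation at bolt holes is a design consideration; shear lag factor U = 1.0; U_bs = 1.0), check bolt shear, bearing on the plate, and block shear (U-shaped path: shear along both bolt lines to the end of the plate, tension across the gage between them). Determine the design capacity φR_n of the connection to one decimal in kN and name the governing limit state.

Bolt shear: A_b = π(22)²/4 = 380.13 mm². φR_n = 0.75 × 372 × 380.13 × 8 × 2 = 1696.9 kN.
Bearing (6 mm plate, F_u = 450 MPa): end bolts L_c = 37 − 24/2 = 25, R_n = min(1.2×25×6×450, 2.4×22×6×450) = 81 kN/bolt; interior L_c = 85 − 24 = 61, R_n = 142.56 kN/bolt. φR_n = 0.75 × (2×81 + 6×142.56) = 763.0 kN.
Block shear: shear path 2×[37+3×85] = 2×292 mm, A_gv = 3504, A_nv = 2×(292 − 3.5×26)×6 = 2412 mm²; tension across gage: (61 − 1×26)×6 = 210 mm². R_n = min(0.6×450×2412, 0.6×345×3504) + 1.0×450×210 = min(651.24, 725.33) + 94.5 = 745.74 kN. φR_n = 0.75 × 745.74 = 559.3 kN.
Governing: min(1696.9, 763.0, 559.3) = 559.3 kN → block shear.

559.3 kN (block shear governs)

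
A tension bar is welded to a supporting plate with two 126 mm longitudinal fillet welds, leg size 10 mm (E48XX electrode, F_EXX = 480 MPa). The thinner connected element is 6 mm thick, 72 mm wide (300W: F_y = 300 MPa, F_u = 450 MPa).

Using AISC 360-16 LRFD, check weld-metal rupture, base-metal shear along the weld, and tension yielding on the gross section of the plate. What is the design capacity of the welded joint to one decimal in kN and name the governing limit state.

116.6 kN (gross-section yield governs)

Weld metal: throat = 0.707×10 = 7.07 mm, L = 2×126 = 252 mm. φR_n = 0.75 × 0.6 × 480 × 7.07 × 252 = 384.8 kN.
Base metal shear (6 mm plate): yield φR_n = 1.0×0.6×300×6×252 = 272.2 kN; rupture φR_n = 0.75×0.6×450×6×252 = 306.2 kN; take 272.2 kN (yield).
Tension yield (gross): A_g = 72×6 = 432 mm². φR_n = 0.90 × 300 × 432 = 116.6 kN.
Governing: min(384.8, 272.2, 116.6) = 116.6 kN → gross-section yield.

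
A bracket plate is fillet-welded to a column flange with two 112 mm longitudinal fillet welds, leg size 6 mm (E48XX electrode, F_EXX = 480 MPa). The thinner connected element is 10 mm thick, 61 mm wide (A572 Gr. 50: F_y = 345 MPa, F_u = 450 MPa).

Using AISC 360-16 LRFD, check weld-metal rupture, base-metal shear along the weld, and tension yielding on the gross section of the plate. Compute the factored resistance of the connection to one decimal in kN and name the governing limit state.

189.4 kN (gross-section yield governs)

Weld metal: throat = 0.707×6 = 4.242 mm, L = 2×112 = 224 mm. φR_n = 0.75 × 0.6 × 480 × 4.242 × 224 = 205.2 kN.
Base metal shear (10 mm plate): yield φR_n = 1.0×0.6×345×10×224 = 463.7 kN; rupture φR_n = 0.75×0.6×450×10×224 = 453.6 kN; take 453.6 kN (rupture).
Tension yield (gross): A_g = 61×10 = 610 mm². φR_n = 0.90 × 345 × 610 = 189.4 kN.
Governing: min(205.2, 453.6, 189.4) = 189.4 kN → gross-section yield.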